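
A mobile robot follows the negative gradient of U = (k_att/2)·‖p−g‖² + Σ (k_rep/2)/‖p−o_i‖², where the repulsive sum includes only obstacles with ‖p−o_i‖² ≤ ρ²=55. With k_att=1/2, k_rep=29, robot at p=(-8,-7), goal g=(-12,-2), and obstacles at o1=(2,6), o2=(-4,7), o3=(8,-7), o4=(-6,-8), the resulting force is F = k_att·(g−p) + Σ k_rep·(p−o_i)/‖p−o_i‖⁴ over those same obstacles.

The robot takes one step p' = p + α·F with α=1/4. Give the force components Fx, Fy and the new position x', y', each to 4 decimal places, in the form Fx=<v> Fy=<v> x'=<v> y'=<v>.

F_att = 1/2·(g−p) = 1/2·(-4,5) = (-2.0000,2.5000)
o1: d²=269 > ρ²=55 → inactive
o2: d²=212 > ρ²=55 → inactive
o3: d²=256 > ρ²=55 → inactive
o4: d²=5 ≤ ρ²=55; F_rep = 29·(-2,1)/5² = (-2.3200,1.1600)
F = F_att + ΣF_rep = (-4.3200,3.6600)
p' = p + 1/4·F = (-9.0800,-6.0850)

Fx=-4.3200 Fy=3.6600 x'=-9.0800 y'=-6.0850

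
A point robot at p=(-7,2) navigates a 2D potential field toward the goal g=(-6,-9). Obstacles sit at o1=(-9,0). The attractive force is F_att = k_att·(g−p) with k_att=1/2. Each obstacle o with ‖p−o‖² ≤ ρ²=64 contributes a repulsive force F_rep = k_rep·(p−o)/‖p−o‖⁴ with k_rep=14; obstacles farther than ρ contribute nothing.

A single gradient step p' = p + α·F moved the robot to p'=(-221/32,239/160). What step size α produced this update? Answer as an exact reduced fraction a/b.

α = 1/10

F_att = 1/2·(g−p) = 1/2·(1,-11) = (0.5000,-5.5000)
o1: d²=8 ≤ ρ²=64; F_rep = 14·(2,2)/8² = (0.4375,0.4375)
F = F_att + ΣF_rep = (0.9375,-5.0625)
Δp = p'−p = (0.0938,-0.5062); α = Δx/Fx = (3/32) / (15/16) = 1/10
check: Δy/Fy = (-81/160) / (-81/16) = 1/10 ✓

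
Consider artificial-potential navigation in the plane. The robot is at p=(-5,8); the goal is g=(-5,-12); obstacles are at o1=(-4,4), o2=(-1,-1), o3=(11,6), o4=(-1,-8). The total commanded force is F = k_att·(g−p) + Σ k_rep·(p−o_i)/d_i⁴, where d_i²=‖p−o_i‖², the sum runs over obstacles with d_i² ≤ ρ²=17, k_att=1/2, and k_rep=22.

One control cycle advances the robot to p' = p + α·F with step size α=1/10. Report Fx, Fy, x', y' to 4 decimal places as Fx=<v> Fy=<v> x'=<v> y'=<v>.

Fx=-0.0761 Fy=-9.6955 x'=-5.0076 y'=7.0304

F_att = 1/2·(g−p) = 1/2·(0,-20) = (0.0000,-10.0000)
o1: d²=17 ≤ ρ²=17; F_rep = 22·(-1,4)/17² = (-0.0761,0.3045)
o2: d²=97 > ρ²=17 → inactive
o3: d²=260 > ρ²=17 → inactive
o4: d²=272 > ρ²=17 → inactive
F = F_att + ΣF_rep = (-0.0761,-9.6955)
p' = p + 1/10·F = (-5.0076,7.0304)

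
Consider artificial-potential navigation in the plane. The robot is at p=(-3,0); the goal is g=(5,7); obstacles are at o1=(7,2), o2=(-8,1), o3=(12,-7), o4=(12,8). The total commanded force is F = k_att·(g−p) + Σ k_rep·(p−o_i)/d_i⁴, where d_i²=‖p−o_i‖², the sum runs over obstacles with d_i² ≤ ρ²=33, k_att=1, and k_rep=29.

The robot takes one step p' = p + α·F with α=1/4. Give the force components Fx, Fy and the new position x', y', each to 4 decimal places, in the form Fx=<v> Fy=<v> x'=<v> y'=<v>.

Fx=8.2145 Fy=6.9571 x'=-0.9464 y'=1.7393

F_att = 1·(g−p) = 1·(8,7) = (8.0000,7.0000)
o1: d²=104 > ρ²=33 → inactive
o2: d²=26 ≤ ρ²=33; F_rep = 29·(5,-1)/26² = (0.2145,-0.0429)
o3: d²=274 > ρ²=33 → inactive
o4: d²=289 > ρ²=33 → inactive
F = F_att + ΣF_rep = (8.2145,6.9571)
p' = p + 1/4·F = (-0.9464,1.7393)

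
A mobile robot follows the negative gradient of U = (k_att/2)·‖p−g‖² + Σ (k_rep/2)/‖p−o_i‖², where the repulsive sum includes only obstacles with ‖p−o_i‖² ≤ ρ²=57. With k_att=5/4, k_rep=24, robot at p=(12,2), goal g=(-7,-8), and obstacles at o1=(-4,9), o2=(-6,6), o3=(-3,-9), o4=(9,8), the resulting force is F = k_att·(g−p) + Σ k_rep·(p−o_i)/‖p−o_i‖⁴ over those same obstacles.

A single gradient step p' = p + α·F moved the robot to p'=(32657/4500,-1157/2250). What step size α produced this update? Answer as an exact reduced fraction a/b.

α = 1/5

F_att = 5/4·(g−p) = 5/4·(-19,-10) = (-23.7500,-12.5000)
o1: d²=305 > ρ²=57 → inactive
o2: d²=340 > ρ²=57 → inactive
o3: d²=346 > ρ²=57 → inactive
o4: d²=45 ≤ ρ²=57; F_rep = 24·(3,-6)/45² = (0.0356,-0.0711)
F = F_att + ΣF_rep = (-23.7144,-12.5711)
Δp = p'−p = (-4.7429,-2.5142); α = Δx/Fx = (-21343/4500) / (-21343/900) = 1/5
check: Δy/Fy = (-5657/2250) / (-5657/450) = 1/5 ✓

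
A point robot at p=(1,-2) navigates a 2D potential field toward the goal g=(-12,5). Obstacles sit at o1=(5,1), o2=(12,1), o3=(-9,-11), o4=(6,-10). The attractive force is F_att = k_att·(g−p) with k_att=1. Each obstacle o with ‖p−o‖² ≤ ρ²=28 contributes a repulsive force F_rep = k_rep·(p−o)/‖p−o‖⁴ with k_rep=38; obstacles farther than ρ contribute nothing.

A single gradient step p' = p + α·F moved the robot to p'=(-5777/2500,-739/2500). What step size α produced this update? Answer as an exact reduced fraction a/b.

F_att = 1·(g−p) = 1·(-13,7) = (-13.0000,7.0000)
o1: d²=25 ≤ ρ²=28; F_rep = 38·(-4,-3)/25² = (-0.2432,-0.1824)
o2: d²=130 > ρ²=28 → inactive
o3: d²=181 > ρ²=28 → inactive
o4: d²=89 > ρ²=28 → inactive
F = F_att + ΣF_rep = (-13.2432,6.8176)
Δp = p'−p = (-3.3108,1.7044); α = Δx/Fx = (-8277/2500) / (-8277/625) = 1/4
check: Δy/Fy = (4261/2500) / (4261/625) = 1/4 ✓

α = 1/4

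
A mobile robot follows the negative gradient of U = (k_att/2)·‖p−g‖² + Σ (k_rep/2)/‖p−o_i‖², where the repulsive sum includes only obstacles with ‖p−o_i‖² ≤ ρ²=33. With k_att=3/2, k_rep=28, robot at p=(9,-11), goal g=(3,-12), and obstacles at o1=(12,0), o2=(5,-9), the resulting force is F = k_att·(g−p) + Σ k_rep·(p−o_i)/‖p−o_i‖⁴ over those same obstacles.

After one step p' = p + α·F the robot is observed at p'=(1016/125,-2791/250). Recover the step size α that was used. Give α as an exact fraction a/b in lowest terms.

α = 1/10

F_att = 3/2·(g−p) = 3/2·(-6,-1) = (-9.0000,-1.5000)
o1: d²=130 > ρ²=33 → inactive
o2: d²=20 ≤ ρ²=33; F_rep = 28·(4,-2)/20² = (0.2800,-0.1400)
F = F_att + ΣF_rep = (-8.7200,-1.6400)
Δp = p'−p = (-0.8720,-0.1640); α = Δx/Fx = (-109/125) / (-218/25) = 1/10
check: Δy/Fy = (-41/250) / (-41/25) = 1/10 ✓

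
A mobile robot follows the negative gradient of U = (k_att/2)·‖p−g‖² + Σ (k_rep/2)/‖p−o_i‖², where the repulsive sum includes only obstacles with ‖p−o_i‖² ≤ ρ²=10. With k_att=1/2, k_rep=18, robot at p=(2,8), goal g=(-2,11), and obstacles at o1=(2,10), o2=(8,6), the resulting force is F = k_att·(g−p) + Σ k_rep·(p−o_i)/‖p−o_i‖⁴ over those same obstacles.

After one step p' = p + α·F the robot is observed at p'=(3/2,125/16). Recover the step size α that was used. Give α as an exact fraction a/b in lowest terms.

α = 1/4

F_att = 1/2·(g−p) = 1/2·(-4,3) = (-2.0000,1.5000)
o1: d²=4 ≤ ρ²=10; F_rep = 18·(0,-2)/4² = (0.0000,-2.2500)
o2: d²=40 > ρ²=10 → inactive
F = F_att + ΣF_rep = (-2.0000,-0.7500)
Δp = p'−p = (-0.5000,-0.1875); α = Δx/Fx = (-1/2) / (-2) = 1/4
check: Δy/Fy = (-3/16) / (-3/4) = 1/4 ✓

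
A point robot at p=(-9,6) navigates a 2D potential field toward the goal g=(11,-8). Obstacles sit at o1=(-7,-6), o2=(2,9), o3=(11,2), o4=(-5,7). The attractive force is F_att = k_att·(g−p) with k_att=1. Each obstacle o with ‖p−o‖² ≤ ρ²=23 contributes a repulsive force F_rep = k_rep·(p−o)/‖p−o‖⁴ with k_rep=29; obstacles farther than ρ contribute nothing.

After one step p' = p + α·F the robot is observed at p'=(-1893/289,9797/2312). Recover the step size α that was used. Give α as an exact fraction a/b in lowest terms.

F_att = 1·(g−p) = 1·(20,-14) = (20.0000,-14.0000)
o1: d²=148 > ρ²=23 → inactive
o2: d²=130 > ρ²=23 → inactive
o3: d²=416 > ρ²=23 → inactive
o4: d²=17 ≤ ρ²=23; F_rep = 29·(-4,-1)/17² = (-0.4014,-0.1003)
F = F_att + ΣF_rep = (19.5986,-14.1003)
Δp = p'−p = (2.4498,-1.7625); α = Δx/Fx = (708/289) / (5664/289) = 1/8
check: Δy/Fy = (-4075/2312) / (-4075/289) = 1/8 ✓

α = 1/8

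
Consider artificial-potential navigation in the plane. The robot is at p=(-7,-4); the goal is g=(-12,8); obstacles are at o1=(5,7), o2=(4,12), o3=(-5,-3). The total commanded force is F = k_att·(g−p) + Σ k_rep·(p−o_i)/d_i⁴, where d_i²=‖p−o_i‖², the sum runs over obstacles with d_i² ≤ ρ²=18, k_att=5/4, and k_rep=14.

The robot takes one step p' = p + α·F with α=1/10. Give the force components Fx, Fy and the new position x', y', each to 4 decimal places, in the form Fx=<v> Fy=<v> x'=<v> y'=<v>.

F_att = 5/4·(g−p) = 5/4·(-5,12) = (-6.2500,15.0000)
o1: d²=265 > ρ²=18 → inactive
o2: d²=377 > ρ²=18 → inactive
o3: d²=5 ≤ ρ²=18; F_rep = 14·(-2,-1)/5² = (-1.1200,-0.5600)
F = F_att + ΣF_rep = (-7.3700,14.4400)
p' = p + 1/10·F = (-7.7370,-2.5560)

Fx=-7.3700 Fy=14.4400 x'=-7.7370 y'=-2.5560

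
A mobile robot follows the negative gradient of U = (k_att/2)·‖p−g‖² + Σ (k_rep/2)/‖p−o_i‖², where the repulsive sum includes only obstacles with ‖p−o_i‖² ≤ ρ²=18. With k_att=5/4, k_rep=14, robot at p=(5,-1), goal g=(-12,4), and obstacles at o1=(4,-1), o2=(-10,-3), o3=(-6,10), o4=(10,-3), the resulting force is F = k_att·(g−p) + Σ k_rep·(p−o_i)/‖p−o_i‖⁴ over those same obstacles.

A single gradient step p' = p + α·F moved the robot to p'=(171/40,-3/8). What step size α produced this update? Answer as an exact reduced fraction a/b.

α = 1/10

F_att = 5/4·(g−p) = 5/4·(-17,5) = (-21.2500,6.2500)
o1: d²=1 ≤ ρ²=18; F_rep = 14·(1,0)/1² = (14.0000,0.0000)
o2: d²=229 > ρ²=18 → inactive
o3: d²=242 > ρ²=18 → inactive
o4: d²=29 > ρ²=18 → inactive
F = F_att + ΣF_rep = (-7.2500,6.2500)
Δp = p'−p = (-0.7250,0.6250); α = Δx/Fx = (-29/40) / (-29/4) = 1/10
check: Δy/Fy = (5/8) / (25/4) = 1/10 ✓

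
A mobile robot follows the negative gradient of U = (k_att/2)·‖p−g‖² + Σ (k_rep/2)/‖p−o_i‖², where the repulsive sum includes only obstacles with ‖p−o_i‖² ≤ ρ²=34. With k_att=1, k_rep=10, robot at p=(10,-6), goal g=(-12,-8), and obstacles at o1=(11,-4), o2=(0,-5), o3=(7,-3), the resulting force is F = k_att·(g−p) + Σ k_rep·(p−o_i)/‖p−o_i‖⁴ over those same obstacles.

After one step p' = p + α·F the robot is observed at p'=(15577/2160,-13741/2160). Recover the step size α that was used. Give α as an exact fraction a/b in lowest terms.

α = 1/8

F_att = 1·(g−p) = 1·(-22,-2) = (-22.0000,-2.0000)
o1: d²=5 ≤ ρ²=34; F_rep = 10·(-1,-2)/5² = (-0.4000,-0.8000)
o2: d²=101 > ρ²=34 → inactive
o3: d²=18 ≤ ρ²=34; F_rep = 10·(3,-3)/18² = (0.0926,-0.0926)
F = F_att + ΣF_rep = (-22.3074,-2.8926)
Δp = p'−p = (-2.7884,-0.3616); α = Δx/Fx = (-6023/2160) / (-6023/270) = 1/8
check: Δy/Fy = (-781/2160) / (-781/270) = 1/8 ✓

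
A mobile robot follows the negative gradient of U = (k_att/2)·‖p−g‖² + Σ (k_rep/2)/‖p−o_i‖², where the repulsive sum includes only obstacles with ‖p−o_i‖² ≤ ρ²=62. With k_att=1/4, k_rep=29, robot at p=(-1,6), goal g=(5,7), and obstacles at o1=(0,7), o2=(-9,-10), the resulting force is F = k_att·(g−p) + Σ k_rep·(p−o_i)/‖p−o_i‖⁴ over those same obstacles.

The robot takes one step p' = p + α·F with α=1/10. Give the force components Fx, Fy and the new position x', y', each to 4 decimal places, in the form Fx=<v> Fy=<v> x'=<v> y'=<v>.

Fx=-5.7500 Fy=-7.0000 x'=-1.5750 y'=5.3000

F_att = 1/4·(g−p) = 1/4·(6,1) = (1.5000,0.2500)
o1: d²=2 ≤ ρ²=62; F_rep = 29·(-1,-1)/2² = (-7.2500,-7.2500)
o2: d²=320 > ρ²=62 → inactive
F = F_att + ΣF_rep = (-5.7500,-7.0000)
p' = p + 1/10·F = (-1.5750,5.3000)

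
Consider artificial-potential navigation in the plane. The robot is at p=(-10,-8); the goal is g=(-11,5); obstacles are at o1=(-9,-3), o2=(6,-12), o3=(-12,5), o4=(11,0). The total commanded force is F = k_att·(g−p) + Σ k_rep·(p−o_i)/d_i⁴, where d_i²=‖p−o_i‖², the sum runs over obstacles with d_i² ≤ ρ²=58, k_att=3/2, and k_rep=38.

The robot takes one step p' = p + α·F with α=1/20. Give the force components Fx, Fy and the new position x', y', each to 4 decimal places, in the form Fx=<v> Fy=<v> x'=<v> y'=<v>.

F_att = 3/2·(g−p) = 3/2·(-1,13) = (-1.5000,19.5000)
o1: d²=26 ≤ ρ²=58; F_rep = 38·(-1,-5)/26² = (-0.0562,-0.2811)
o2: d²=272 > ρ²=58 → inactive
o3: d²=173 > ρ²=58 → inactive
o4: d²=505 > ρ²=58 → inactive
F = F_att + ΣF_rep = (-1.5562,19.2189)
p' = p + 1/20·F = (-10.0778,-7.0391)

Fx=-1.5562 Fy=19.2189 x'=-10.0778 y'=-7.0391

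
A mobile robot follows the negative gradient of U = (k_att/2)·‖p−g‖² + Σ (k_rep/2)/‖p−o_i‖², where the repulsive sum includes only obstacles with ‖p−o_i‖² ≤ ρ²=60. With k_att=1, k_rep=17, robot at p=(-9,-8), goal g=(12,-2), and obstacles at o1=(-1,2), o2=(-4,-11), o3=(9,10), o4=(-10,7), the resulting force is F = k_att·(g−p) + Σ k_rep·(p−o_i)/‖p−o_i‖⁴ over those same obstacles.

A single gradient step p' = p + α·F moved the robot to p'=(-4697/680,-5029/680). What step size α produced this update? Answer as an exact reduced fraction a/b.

F_att = 1·(g−p) = 1·(21,6) = (21.0000,6.0000)
o1: d²=164 > ρ²=60 → inactive
o2: d²=34 ≤ ρ²=60; F_rep = 17·(-5,3)/34² = (-0.0735,0.0441)
o3: d²=648 > ρ²=60 → inactive
o4: d²=226 > ρ²=60 → inactive
F = F_att + ΣF_rep = (20.9265,6.0441)
Δp = p'−p = (2.0926,0.6044); α = Δx/Fx = (1423/680) / (1423/68) = 1/10
check: Δy/Fy = (411/680) / (411/68) = 1/10 ✓

α = 1/10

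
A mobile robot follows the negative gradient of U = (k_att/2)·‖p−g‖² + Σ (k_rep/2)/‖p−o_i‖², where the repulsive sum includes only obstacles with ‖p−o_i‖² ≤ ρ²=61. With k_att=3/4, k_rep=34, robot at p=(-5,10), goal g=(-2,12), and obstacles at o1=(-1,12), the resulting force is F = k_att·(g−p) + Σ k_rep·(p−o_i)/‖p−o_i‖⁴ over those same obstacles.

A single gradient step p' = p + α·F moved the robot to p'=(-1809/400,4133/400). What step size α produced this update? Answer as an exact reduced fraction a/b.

α = 1/4

F_att = 3/4·(g−p) = 3/4·(3,2) = (2.2500,1.5000)
o1: d²=20 ≤ ρ²=61; F_rep = 34·(-4,-2)/20² = (-0.3400,-0.1700)
F = F_att + ΣF_rep = (1.9100,1.3300)
Δp = p'−p = (0.4775,0.3325); α = Δx/Fx = (191/400) / (191/100) = 1/4
check: Δy/Fy = (133/400) / (133/100) = 1/4 ✓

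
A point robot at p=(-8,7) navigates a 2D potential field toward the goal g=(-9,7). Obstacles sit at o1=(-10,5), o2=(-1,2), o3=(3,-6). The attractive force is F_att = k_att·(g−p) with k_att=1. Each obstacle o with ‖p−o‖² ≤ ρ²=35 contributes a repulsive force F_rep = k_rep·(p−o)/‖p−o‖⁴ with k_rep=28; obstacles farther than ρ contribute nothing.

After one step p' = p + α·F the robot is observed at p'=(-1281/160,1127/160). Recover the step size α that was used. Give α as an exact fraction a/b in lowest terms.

α = 1/20

F_att = 1·(g−p) = 1·(-1,0) = (-1.0000,0.0000)
o1: d²=8 ≤ ρ²=35; F_rep = 28·(2,2)/8² = (0.8750,0.8750)
o2: d²=74 > ρ²=35 → inactive
o3: d²=290 > ρ²=35 → inactive
F = F_att + ΣF_rep = (-0.1250,0.8750)
Δp = p'−p = (-0.0063,0.0437); α = Δx/Fx = (-1/160) / (-1/8) = 1/20
check: Δy/Fy = (7/160) / (7/8) = 1/20 ✓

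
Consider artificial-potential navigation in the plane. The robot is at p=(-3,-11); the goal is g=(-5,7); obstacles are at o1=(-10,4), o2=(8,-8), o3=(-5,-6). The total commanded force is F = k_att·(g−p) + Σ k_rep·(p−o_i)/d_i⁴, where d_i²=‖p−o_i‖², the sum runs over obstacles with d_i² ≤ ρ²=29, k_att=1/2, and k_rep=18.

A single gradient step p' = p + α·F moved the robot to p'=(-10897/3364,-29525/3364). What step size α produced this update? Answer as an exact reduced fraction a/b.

α = 1/4

F_att = 1/2·(g−p) = 1/2·(-2,18) = (-1.0000,9.0000)
o1: d²=274 > ρ²=29 → inactive
o2: d²=130 > ρ²=29 → inactive
o3: d²=29 ≤ ρ²=29; F_rep = 18·(2,-5)/29² = (0.0428,-0.1070)
F = F_att + ΣF_rep = (-0.9572,8.8930)
Δp = p'−p = (-0.2393,2.2232); α = Δx/Fx = (-805/3364) / (-805/841) = 1/4
check: Δy/Fy = (7479/3364) / (7479/841) = 1/4 ✓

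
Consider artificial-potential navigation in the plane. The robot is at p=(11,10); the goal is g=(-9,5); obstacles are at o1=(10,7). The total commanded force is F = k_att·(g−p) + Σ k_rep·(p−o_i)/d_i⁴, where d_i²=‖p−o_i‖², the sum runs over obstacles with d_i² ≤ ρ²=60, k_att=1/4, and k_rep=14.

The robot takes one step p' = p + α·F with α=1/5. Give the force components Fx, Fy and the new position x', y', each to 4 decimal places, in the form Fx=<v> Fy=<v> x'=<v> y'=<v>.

F_att = 1/4·(g−p) = 1/4·(-20,-5) = (-5.0000,-1.2500)
o1: d²=10 ≤ ρ²=60; F_rep = 14·(1,3)/10² = (0.1400,0.4200)
F = F_att + ΣF_rep = (-4.8600,-0.8300)
p' = p + 1/5·F = (10.0280,9.8340)

Fx=-4.8600 Fy=-0.8300 x'=10.0280 y'=9.8340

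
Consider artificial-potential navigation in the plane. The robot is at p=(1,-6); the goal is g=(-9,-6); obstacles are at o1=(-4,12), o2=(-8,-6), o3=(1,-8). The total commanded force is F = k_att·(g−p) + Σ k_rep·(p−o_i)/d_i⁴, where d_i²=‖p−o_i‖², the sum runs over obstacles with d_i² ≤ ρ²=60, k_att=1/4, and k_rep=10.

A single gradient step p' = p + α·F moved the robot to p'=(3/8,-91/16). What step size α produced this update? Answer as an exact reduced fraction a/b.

α = 1/4

F_att = 1/4·(g−p) = 1/4·(-10,0) = (-2.5000,0.0000)
o1: d²=349 > ρ²=60 → inactive
o2: d²=81 > ρ²=60 → inactive
o3: d²=4 ≤ ρ²=60; F_rep = 10·(0,2)/4² = (0.0000,1.2500)
F = F_att + ΣF_rep = (-2.5000,1.2500)
Δp = p'−p = (-0.6250,0.3125); α = Δx/Fx = (-5/8) / (-5/2) = 1/4
check: Δy/Fy = (5/16) / (5/4) = 1/4 ✓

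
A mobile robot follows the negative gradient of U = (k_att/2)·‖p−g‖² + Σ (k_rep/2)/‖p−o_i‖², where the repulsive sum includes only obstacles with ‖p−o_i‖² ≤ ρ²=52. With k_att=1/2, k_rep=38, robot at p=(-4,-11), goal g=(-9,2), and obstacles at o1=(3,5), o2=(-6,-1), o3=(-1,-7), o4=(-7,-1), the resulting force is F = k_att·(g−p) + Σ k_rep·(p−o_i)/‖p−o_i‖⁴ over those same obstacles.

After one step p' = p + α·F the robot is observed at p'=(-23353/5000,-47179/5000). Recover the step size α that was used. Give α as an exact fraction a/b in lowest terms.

α = 1/4

F_att = 1/2·(g−p) = 1/2·(-5,13) = (-2.5000,6.5000)
o1: d²=305 > ρ²=52 → inactive
o2: d²=104 > ρ²=52 → inactive
o3: d²=25 ≤ ρ²=52; F_rep = 38·(-3,-4)/25² = (-0.1824,-0.2432)
o4: d²=109 > ρ²=52 → inactive
F = F_att + ΣF_rep = (-2.6824,6.2568)
Δp = p'−p = (-0.6706,1.5642); α = Δx/Fx = (-3353/5000) / (-3353/1250) = 1/4
check: Δy/Fy = (7821/5000) / (7821/1250) = 1/4 ✓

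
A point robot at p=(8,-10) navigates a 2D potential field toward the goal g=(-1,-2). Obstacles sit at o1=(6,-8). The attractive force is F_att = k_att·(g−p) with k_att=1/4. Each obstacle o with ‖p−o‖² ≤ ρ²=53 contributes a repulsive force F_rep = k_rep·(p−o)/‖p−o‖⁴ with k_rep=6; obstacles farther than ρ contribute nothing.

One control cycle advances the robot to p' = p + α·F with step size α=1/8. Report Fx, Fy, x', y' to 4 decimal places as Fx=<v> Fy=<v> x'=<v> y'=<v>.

F_att = 1/4·(g−p) = 1/4·(-9,8) = (-2.2500,2.0000)
o1: d²=8 ≤ ρ²=53; F_rep = 6·(2,-2)/8² = (0.1875,-0.1875)
F = F_att + ΣF_rep = (-2.0625,1.8125)
p' = p + 1/8·F = (7.7422,-9.7734)

Fx=-2.0625 Fy=1.8125 x'=7.7422 y'=-9.7734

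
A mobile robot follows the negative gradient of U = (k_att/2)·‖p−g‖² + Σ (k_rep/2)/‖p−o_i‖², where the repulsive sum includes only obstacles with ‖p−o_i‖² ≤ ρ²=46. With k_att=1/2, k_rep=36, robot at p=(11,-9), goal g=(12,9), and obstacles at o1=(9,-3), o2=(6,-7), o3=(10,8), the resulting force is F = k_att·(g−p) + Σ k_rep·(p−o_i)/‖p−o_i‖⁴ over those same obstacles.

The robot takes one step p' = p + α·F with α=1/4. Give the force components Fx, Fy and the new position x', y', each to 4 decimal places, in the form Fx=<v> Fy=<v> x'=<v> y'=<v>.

F_att = 1/2·(g−p) = 1/2·(1,18) = (0.5000,9.0000)
o1: d²=40 ≤ ρ²=46; F_rep = 36·(2,-6)/40² = (0.0450,-0.1350)
o2: d²=29 ≤ ρ²=46; F_rep = 36·(5,-2)/29² = (0.2140,-0.0856)
o3: d²=290 > ρ²=46 → inactive
F = F_att + ΣF_rep = (0.7590,8.7794)
p' = p + 1/4·F = (11.1898,-6.8052)

Fx=0.7590 Fy=8.7794 x'=11.1898 y'=-6.8052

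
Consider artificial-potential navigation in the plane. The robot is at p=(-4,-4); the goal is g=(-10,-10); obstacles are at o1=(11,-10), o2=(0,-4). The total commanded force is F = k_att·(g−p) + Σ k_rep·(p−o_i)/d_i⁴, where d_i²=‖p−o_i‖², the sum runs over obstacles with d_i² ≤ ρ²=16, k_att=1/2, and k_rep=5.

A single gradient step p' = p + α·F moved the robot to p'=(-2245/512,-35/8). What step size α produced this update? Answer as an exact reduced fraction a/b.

α = 1/8

F_att = 1/2·(g−p) = 1/2·(-6,-6) = (-3.0000,-3.0000)
o1: d²=261 > ρ²=16 → inactive
o2: d²=16 ≤ ρ²=16; F_rep = 5·(-4,0)/16² = (-0.0781,0.0000)
F = F_att + ΣF_rep = (-3.0781,-3.0000)
Δp = p'−p = (-0.3848,-0.3750); α = Δx/Fx = (-197/512) / (-197/64) = 1/8
check: Δy/Fy = (-3/8) / (-3) = 1/8 ✓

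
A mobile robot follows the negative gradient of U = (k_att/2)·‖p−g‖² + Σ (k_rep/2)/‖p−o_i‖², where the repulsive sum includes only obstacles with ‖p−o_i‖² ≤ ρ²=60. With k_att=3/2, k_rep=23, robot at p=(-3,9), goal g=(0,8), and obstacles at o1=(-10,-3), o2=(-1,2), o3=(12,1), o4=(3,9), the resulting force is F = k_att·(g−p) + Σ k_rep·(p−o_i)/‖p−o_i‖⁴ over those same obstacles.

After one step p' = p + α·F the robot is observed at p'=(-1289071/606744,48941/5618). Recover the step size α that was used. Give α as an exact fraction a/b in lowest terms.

F_att = 3/2·(g−p) = 3/2·(3,-1) = (4.5000,-1.5000)
o1: d²=193 > ρ²=60 → inactive
o2: d²=53 ≤ ρ²=60; F_rep = 23·(-2,7)/53² = (-0.0164,0.0573)
o3: d²=289 > ρ²=60 → inactive
o4: d²=36 ≤ ρ²=60; F_rep = 23·(-6,0)/36² = (-0.1065,0.0000)
F = F_att + ΣF_rep = (4.3771,-1.4427)
Δp = p'−p = (0.8754,-0.2885); α = Δx/Fx = (531161/606744) / (2655805/606744) = 1/5
check: Δy/Fy = (-1621/5618) / (-8105/5618) = 1/5 ✓

α = 1/5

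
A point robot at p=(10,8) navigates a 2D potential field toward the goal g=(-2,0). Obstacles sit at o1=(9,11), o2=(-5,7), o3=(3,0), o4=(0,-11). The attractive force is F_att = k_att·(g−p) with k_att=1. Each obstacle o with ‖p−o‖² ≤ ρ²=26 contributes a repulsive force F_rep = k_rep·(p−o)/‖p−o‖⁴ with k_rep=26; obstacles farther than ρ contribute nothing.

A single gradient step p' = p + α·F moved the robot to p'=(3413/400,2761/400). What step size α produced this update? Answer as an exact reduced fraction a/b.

F_att = 1·(g−p) = 1·(-12,-8) = (-12.0000,-8.0000)
o1: d²=10 ≤ ρ²=26; F_rep = 26·(1,-3)/10² = (0.2600,-0.7800)
o2: d²=226 > ρ²=26 → inactive
o3: d²=113 > ρ²=26 → inactive
o4: d²=461 > ρ²=26 → inactive
F = F_att + ΣF_rep = (-11.7400,-8.7800)
Δp = p'−p = (-1.4675,-1.0975); α = Δx/Fx = (-587/400) / (-587/50) = 1/8
check: Δy/Fy = (-439/400) / (-439/50) = 1/8 ✓

α = 1/8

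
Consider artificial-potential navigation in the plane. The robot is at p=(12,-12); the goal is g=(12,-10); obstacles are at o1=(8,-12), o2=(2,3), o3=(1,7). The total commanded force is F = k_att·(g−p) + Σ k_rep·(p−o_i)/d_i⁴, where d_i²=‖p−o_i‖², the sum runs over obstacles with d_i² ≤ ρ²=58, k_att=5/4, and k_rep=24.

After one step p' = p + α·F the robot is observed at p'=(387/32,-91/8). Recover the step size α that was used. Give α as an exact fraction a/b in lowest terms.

F_att = 5/4·(g−p) = 5/4·(0,2) = (0.0000,2.5000)
o1: d²=16 ≤ ρ²=58; F_rep = 24·(4,0)/16² = (0.3750,0.0000)
o2: d²=325 > ρ²=58 → inactive
o3: d²=482 > ρ²=58 → inactive
F = F_att + ΣF_rep = (0.3750,2.5000)
Δp = p'−p = (0.0938,0.6250); α = Δx/Fx = (3/32) / (3/8) = 1/4
check: Δy/Fy = (5/8) / (5/2) = 1/4 ✓

α = 1/4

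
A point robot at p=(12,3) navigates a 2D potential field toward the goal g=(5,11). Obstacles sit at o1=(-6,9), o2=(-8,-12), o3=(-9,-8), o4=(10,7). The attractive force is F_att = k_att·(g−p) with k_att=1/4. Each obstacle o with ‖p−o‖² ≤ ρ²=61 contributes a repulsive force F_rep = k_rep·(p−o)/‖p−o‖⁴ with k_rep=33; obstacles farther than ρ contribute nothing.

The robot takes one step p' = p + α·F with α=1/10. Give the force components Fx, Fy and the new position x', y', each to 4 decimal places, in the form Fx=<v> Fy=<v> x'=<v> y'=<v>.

F_att = 1/4·(g−p) = 1/4·(-7,8) = (-1.7500,2.0000)
o1: d²=360 > ρ²=61 → inactive
o2: d²=625 > ρ²=61 → inactive
o3: d²=562 > ρ²=61 → inactive
o4: d²=20 ≤ ρ²=61; F_rep = 33·(2,-4)/20² = (0.1650,-0.3300)
F = F_att + ΣF_rep = (-1.5850,1.6700)
p' = p + 1/10·F = (11.8415,3.1670)

Fx=-1.5850 Fy=1.6700 x'=11.8415 y'=3.1670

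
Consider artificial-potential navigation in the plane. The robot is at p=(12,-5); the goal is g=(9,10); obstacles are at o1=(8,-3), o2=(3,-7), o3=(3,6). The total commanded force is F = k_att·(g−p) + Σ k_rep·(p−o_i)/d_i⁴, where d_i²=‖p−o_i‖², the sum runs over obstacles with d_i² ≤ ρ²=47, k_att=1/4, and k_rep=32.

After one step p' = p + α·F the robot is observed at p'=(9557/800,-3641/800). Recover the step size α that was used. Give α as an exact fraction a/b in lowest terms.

F_att = 1/4·(g−p) = 1/4·(-3,15) = (-0.7500,3.7500)
o1: d²=20 ≤ ρ²=47; F_rep = 32·(4,-2)/20² = (0.3200,-0.1600)
o2: d²=85 > ρ²=47 → inactive
o3: d²=202 > ρ²=47 → inactive
F = F_att + ΣF_rep = (-0.4300,3.5900)
Δp = p'−p = (-0.0537,0.4487); α = Δx/Fx = (-43/800) / (-43/100) = 1/8
check: Δy/Fy = (359/800) / (359/100) = 1/8 ✓

α = 1/8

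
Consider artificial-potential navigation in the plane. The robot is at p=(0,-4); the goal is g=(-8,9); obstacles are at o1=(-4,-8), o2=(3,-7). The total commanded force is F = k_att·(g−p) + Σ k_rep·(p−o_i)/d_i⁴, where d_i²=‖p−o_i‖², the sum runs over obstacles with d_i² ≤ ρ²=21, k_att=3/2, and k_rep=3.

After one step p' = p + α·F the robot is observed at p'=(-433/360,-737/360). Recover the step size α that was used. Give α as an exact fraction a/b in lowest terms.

α = 1/10

F_att = 3/2·(g−p) = 3/2·(-8,13) = (-12.0000,19.5000)
o1: d²=32 > ρ²=21 → inactive
o2: d²=18 ≤ ρ²=21; F_rep = 3·(-3,3)/18² = (-0.0278,0.0278)
F = F_att + ΣF_rep = (-12.0278,19.5278)
Δp = p'−p = (-1.2028,1.9528); α = Δx/Fx = (-433/360) / (-433/36) = 1/10
check: Δy/Fy = (703/360) / (703/36) = 1/10 ✓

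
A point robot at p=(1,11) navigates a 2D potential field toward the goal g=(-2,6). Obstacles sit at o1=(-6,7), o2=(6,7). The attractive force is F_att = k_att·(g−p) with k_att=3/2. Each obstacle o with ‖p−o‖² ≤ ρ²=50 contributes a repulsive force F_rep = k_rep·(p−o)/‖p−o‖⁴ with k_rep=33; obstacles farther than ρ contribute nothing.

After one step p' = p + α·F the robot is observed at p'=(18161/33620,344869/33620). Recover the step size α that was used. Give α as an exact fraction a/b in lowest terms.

F_att = 3/2·(g−p) = 3/2·(-3,-5) = (-4.5000,-7.5000)
o1: d²=65 > ρ²=50 → inactive
o2: d²=41 ≤ ρ²=50; F_rep = 33·(-5,4)/41² = (-0.0982,0.0785)
F = F_att + ΣF_rep = (-4.5982,-7.4215)
Δp = p'−p = (-0.4598,-0.7421); α = Δx/Fx = (-15459/33620) / (-15459/3362) = 1/10
check: Δy/Fy = (-24951/33620) / (-24951/3362) = 1/10 ✓

α = 1/10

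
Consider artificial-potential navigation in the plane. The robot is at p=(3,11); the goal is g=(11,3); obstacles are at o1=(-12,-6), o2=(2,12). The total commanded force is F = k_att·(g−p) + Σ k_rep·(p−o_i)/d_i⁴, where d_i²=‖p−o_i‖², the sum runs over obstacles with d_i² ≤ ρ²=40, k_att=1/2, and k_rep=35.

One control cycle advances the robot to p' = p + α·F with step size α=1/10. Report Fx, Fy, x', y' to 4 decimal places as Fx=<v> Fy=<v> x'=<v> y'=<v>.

F_att = 1/2·(g−p) = 1/2·(8,-8) = (4.0000,-4.0000)
o1: d²=514 > ρ²=40 → inactive
o2: d²=2 ≤ ρ²=40; F_rep = 35·(1,-1)/2² = (8.7500,-8.7500)
F = F_att + ΣF_rep = (12.7500,-12.7500)
p' = p + 1/10·F = (4.2750,9.7250)

Fx=12.7500 Fy=-12.7500 x'=4.2750 y'=9.7250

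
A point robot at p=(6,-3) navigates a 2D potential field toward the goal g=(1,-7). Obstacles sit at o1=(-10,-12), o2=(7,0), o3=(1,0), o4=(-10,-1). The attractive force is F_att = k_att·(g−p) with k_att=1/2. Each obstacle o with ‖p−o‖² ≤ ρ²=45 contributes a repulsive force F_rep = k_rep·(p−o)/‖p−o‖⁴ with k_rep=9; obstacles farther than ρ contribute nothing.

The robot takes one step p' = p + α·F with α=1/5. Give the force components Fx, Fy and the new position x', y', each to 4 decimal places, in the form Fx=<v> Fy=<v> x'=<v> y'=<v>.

F_att = 1/2·(g−p) = 1/2·(-5,-4) = (-2.5000,-2.0000)
o1: d²=337 > ρ²=45 → inactive
o2: d²=10 ≤ ρ²=45; F_rep = 9·(-1,-3)/10² = (-0.0900,-0.2700)
o3: d²=34 ≤ ρ²=45; F_rep = 9·(5,-3)/34² = (0.0389,-0.0234)
o4: d²=260 > ρ²=45 → inactive
F = F_att + ΣF_rep = (-2.5511,-2.2934)
p' = p + 1/5·F = (5.4898,-3.4587)

Fx=-2.5511 Fy=-2.2934 x'=5.4898 y'=-3.4587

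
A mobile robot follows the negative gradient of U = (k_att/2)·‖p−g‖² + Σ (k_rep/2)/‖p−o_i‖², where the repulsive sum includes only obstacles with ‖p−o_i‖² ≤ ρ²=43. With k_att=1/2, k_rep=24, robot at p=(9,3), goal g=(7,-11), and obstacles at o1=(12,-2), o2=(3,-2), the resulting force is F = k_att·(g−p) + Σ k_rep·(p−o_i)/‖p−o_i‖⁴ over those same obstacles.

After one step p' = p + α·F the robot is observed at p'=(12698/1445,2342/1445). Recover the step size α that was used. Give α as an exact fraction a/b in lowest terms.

F_att = 1/2·(g−p) = 1/2·(-2,-14) = (-1.0000,-7.0000)
o1: d²=34 ≤ ρ²=43; F_rep = 24·(-3,5)/34² = (-0.0623,0.1038)
o2: d²=61 > ρ²=43 → inactive
F = F_att + ΣF_rep = (-1.0623,-6.8962)
Δp = p'−p = (-0.2125,-1.3792); α = Δx/Fx = (-307/1445) / (-307/289) = 1/5
check: Δy/Fy = (-1993/1445) / (-1993/289) = 1/5 ✓

α = 1/5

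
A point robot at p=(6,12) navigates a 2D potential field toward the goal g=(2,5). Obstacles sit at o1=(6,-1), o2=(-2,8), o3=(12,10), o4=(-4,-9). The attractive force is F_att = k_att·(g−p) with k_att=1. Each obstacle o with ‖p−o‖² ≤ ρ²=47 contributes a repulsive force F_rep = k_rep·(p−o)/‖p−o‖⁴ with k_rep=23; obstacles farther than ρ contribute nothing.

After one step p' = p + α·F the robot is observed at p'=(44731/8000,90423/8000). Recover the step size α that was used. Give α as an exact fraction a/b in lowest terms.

α = 1/10

F_att = 1·(g−p) = 1·(-4,-7) = (-4.0000,-7.0000)
o1: d²=169 > ρ²=47 → inactive
o2: d²=80 > ρ²=47 → inactive
o3: d²=40 ≤ ρ²=47; F_rep = 23·(-6,2)/40² = (-0.0862,0.0288)
o4: d²=541 > ρ²=47 → inactive
F = F_att + ΣF_rep = (-4.0862,-6.9713)
Δp = p'−p = (-0.4086,-0.6971); α = Δx/Fx = (-3269/8000) / (-3269/800) = 1/10
check: Δy/Fy = (-5577/8000) / (-5577/800) = 1/10 ✓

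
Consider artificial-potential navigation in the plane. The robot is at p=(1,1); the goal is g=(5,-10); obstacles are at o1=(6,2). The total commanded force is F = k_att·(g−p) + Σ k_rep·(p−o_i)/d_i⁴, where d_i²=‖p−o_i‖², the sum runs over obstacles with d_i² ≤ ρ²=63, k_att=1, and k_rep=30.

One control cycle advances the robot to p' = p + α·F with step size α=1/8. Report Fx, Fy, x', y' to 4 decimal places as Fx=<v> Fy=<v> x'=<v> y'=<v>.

F_att = 1·(g−p) = 1·(4,-11) = (4.0000,-11.0000)
o1: d²=26 ≤ ρ²=63; F_rep = 30·(-5,-1)/26² = (-0.2219,-0.0444)
F = F_att + ΣF_rep = (3.7781,-11.0444)
p' = p + 1/8·F = (1.4723,-0.3805)

Fx=3.7781 Fy=-11.0444 x'=1.4723 y'=-0.3805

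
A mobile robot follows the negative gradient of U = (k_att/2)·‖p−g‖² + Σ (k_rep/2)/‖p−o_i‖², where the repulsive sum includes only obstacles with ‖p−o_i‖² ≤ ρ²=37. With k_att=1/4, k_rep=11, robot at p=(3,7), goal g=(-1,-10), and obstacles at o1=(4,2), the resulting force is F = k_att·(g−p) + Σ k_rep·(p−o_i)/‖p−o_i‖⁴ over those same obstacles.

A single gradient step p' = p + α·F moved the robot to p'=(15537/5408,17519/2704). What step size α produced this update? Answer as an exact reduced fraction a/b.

F_att = 1/4·(g−p) = 1/4·(-4,-17) = (-1.0000,-4.2500)
o1: d²=26 ≤ ρ²=37; F_rep = 11·(-1,5)/26² = (-0.0163,0.0814)
F = F_att + ΣF_rep = (-1.0163,-4.1686)
Δp = p'−p = (-0.1270,-0.5211); α = Δx/Fx = (-687/5408) / (-687/676) = 1/8
check: Δy/Fy = (-1409/2704) / (-1409/338) = 1/8 ✓

α = 1/8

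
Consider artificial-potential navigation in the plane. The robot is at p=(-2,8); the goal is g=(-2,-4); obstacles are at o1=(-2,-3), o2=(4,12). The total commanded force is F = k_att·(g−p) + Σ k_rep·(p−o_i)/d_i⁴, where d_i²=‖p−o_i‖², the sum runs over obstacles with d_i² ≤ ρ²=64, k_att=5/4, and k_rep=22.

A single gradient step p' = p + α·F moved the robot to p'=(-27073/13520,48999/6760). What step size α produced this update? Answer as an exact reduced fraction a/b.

F_att = 5/4·(g−p) = 5/4·(0,-12) = (0.0000,-15.0000)
o1: d²=121 > ρ²=64 → inactive
o2: d²=52 ≤ ρ²=64; F_rep = 22·(-6,-4)/52² = (-0.0488,-0.0325)
F = F_att + ΣF_rep = (-0.0488,-15.0325)
Δp = p'−p = (-0.0024,-0.7516); α = Δx/Fx = (-33/13520) / (-33/676) = 1/20
check: Δy/Fy = (-5081/6760) / (-5081/338) = 1/20 ✓

α = 1/20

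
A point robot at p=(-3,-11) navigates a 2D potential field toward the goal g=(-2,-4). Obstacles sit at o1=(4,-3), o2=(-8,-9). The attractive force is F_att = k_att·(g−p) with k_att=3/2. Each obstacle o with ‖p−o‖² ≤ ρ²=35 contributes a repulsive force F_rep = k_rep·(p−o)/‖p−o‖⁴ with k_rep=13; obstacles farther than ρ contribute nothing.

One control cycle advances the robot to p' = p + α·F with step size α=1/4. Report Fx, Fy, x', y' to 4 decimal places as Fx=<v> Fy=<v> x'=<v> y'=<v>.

F_att = 3/2·(g−p) = 3/2·(1,7) = (1.5000,10.5000)
o1: d²=113 > ρ²=35 → inactive
o2: d²=29 ≤ ρ²=35; F_rep = 13·(5,-2)/29² = (0.0773,-0.0309)
F = F_att + ΣF_rep = (1.5773,10.4691)
p' = p + 1/4·F = (-2.6057,-8.3827)

Fx=1.5773 Fy=10.4691 x'=-2.6057 y'=-8.3827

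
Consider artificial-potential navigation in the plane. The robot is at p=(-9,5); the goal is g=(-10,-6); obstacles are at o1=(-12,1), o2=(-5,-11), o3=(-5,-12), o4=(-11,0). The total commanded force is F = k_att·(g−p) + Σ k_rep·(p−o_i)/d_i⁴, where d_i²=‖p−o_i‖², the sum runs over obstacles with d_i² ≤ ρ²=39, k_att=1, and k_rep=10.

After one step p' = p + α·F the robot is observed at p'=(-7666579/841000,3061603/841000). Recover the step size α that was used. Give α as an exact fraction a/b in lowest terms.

α = 1/8

F_att = 1·(g−p) = 1·(-1,-11) = (-1.0000,-11.0000)
o1: d²=25 ≤ ρ²=39; F_rep = 10·(3,4)/25² = (0.0480,0.0640)
o2: d²=272 > ρ²=39 → inactive
o3: d²=305 > ρ²=39 → inactive
o4: d²=29 ≤ ρ²=39; F_rep = 10·(2,5)/29² = (0.0238,0.0595)
F = F_att + ΣF_rep = (-0.9282,-10.8765)
Δp = p'−p = (-0.1160,-1.3596); α = Δx/Fx = (-97579/841000) / (-97579/105125) = 1/8
check: Δy/Fy = (-1143397/841000) / (-1143397/105125) = 1/8 ✓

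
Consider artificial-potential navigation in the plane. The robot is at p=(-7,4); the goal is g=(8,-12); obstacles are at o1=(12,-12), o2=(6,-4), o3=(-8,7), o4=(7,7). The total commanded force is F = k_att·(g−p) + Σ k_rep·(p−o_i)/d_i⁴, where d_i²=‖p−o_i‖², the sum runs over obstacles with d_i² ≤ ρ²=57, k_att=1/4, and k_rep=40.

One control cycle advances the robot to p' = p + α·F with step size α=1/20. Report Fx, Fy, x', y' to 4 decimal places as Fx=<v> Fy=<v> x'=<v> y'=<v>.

Fx=4.1500 Fy=-5.2000 x'=-6.7925 y'=3.7400

F_att = 1/4·(g−p) = 1/4·(15,-16) = (3.7500,-4.0000)
o1: d²=617 > ρ²=57 → inactive
o2: d²=233 > ρ²=57 → inactive
o3: d²=10 ≤ ρ²=57; F_rep = 40·(1,-3)/10² = (0.4000,-1.2000)
o4: d²=205 > ρ²=57 → inactive
F = F_att + ΣF_rep = (4.1500,-5.2000)
p' = p + 1/20·F = (-6.7925,3.7400)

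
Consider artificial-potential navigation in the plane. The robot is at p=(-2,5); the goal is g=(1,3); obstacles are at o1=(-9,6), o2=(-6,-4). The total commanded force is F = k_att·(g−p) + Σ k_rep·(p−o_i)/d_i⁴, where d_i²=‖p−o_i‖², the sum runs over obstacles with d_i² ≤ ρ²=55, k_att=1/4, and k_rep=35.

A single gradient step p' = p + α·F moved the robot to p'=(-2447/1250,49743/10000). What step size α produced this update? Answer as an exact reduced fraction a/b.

α = 1/20

F_att = 1/4·(g−p) = 1/4·(3,-2) = (0.7500,-0.5000)
o1: d²=50 ≤ ρ²=55; F_rep = 35·(7,-1)/50² = (0.0980,-0.0140)
o2: d²=97 > ρ²=55 → inactive
F = F_att + ΣF_rep = (0.8480,-0.5140)
Δp = p'−p = (0.0424,-0.0257); α = Δx/Fx = (53/1250) / (106/125) = 1/20
check: Δy/Fy = (-257/10000) / (-257/500) = 1/20 ✓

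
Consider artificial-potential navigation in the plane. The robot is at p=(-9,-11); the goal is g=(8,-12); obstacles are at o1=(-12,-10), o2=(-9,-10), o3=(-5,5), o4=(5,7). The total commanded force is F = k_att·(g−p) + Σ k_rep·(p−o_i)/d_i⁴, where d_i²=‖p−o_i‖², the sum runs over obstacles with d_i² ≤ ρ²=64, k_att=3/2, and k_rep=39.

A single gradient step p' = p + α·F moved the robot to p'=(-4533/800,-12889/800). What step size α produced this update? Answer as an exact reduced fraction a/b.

α = 1/8

F_att = 3/2·(g−p) = 3/2·(17,-1) = (25.5000,-1.5000)
o1: d²=10 ≤ ρ²=64; F_rep = 39·(3,-1)/10² = (1.1700,-0.3900)
o2: d²=1 ≤ ρ²=64; F_rep = 39·(0,-1)/1² = (0.0000,-39.0000)
o3: d²=272 > ρ²=64 → inactive
o4: d²=520 > ρ²=64 → inactive
F = F_att + ΣF_rep = (26.6700,-40.8900)
Δp = p'−p = (3.3338,-5.1113); α = Δx/Fx = (2667/800) / (2667/100) = 1/8
check: Δy/Fy = (-4089/800) / (-4089/100) = 1/8 ✓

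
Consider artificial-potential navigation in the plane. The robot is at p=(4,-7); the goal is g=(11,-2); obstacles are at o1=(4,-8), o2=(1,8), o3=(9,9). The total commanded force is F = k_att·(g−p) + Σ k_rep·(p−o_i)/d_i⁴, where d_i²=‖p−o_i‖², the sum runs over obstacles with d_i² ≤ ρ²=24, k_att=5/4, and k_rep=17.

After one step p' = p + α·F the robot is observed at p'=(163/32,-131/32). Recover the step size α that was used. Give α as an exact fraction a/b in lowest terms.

α = 1/8

F_att = 5/4·(g−p) = 5/4·(7,5) = (8.7500,6.2500)
o1: d²=1 ≤ ρ²=24; F_rep = 17·(0,1)/1² = (0.0000,17.0000)
o2: d²=234 > ρ²=24 → inactive
o3: d²=281 > ρ²=24 → inactive
F = F_att + ΣF_rep = (8.7500,23.2500)
Δp = p'−p = (1.0938,2.9062); α = Δx/Fx = (35/32) / (35/4) = 1/8
check: Δy/Fy = (93/32) / (93/4) = 1/8 ✓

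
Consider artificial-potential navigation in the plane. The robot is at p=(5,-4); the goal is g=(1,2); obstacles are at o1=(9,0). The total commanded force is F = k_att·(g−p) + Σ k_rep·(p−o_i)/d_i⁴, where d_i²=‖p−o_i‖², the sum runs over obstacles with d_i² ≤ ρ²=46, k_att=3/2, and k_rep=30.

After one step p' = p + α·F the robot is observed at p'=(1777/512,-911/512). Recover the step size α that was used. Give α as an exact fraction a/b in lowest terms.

α = 1/4

F_att = 3/2·(g−p) = 3/2·(-4,6) = (-6.0000,9.0000)
o1: d²=32 ≤ ρ²=46; F_rep = 30·(-4,-4)/32² = (-0.1172,-0.1172)
F = F_att + ΣF_rep = (-6.1172,8.8828)
Δp = p'−p = (-1.5293,2.2207); α = Δx/Fx = (-783/512) / (-783/128) = 1/4
check: Δy/Fy = (1137/512) / (1137/128) = 1/4 ✓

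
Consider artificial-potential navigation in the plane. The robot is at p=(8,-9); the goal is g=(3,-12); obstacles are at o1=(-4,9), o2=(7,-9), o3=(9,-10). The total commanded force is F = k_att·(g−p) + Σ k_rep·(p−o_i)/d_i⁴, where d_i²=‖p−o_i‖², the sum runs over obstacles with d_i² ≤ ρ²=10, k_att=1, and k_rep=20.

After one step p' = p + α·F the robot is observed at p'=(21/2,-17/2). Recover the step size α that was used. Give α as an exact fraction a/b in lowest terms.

F_att = 1·(g−p) = 1·(-5,-3) = (-5.0000,-3.0000)
o1: d²=468 > ρ²=10 → inactive
o2: d²=1 ≤ ρ²=10; F_rep = 20·(1,0)/1² = (20.0000,0.0000)
o3: d²=2 ≤ ρ²=10; F_rep = 20·(-1,1)/2² = (-5.0000,5.0000)
F = F_att + ΣF_rep = (10.0000,2.0000)
Δp = p'−p = (2.5000,0.5000); α = Δx/Fx = (5/2) / (10) = 1/4
check: Δy/Fy = (1/2) / (2) = 1/4 ✓

α = 1/4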